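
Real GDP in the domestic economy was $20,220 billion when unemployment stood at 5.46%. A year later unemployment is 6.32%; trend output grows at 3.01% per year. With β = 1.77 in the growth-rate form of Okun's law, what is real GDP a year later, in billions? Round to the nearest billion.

$20,521 billion

Δu = 6.32 - 5.46 = 0.86 points.
Okun's law (growth form): g_Y = g_Y* - β × Δu = 3.01 - 1.77 × (0.86) = 3.01 - 1.5222 = 1.4878%.
Real GDP in the next year = 20220 × (1 + 1.4878/100) = 20220 × 1.014878 ≈ 20521 billion.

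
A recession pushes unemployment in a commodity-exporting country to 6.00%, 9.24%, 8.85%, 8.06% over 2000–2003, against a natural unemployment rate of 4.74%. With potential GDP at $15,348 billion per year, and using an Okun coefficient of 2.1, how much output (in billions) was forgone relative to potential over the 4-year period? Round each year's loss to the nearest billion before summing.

Year 2000: gap = -2.1 × (6 - 4.74) = -2.646%, loss ≈ 15348 × 2.646/100 ≈ 406.
Year 2001: gap = -2.1 × (9.24 - 4.74) = -9.45%, loss ≈ 15348 × 9.45/100 ≈ 1450.
Year 2002: gap = -2.1 × (8.85 - 4.74) = -8.631%, loss ≈ 15348 × 8.631/100 ≈ 1325.
Year 2003: gap = -2.1 × (8.06 - 4.74) = -6.972%, loss ≈ 15348 × 6.972/100 ≈ 1070.
Total lost output = 406 + 1450 + 1325 + 1070 = 4251 billion.

$4,251 billion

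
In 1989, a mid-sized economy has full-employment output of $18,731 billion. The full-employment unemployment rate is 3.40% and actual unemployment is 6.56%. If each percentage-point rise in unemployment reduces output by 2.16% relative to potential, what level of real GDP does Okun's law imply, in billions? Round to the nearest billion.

$17,452 billion

Unemployment gap = 6.56 - 3.4 = 3.16 points, so the output gap is -2.16 × 3.16 = -6.8256%.
Actual GDP = 18731 × (1 - 6.8256/100) = 18731 × 0.931744 ≈ 17452 billion.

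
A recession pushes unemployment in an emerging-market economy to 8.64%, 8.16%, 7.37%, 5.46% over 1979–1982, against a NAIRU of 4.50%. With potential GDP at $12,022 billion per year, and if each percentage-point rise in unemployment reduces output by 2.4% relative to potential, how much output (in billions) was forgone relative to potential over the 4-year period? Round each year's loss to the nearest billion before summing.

$3,356 billion

Year 1979: gap = -2.4 × (8.64 - 4.5) = -9.936%, loss ≈ 12022 × 9.936/100 ≈ 1195.
Year 1980: gap = -2.4 × (8.16 - 4.5) = -8.784%, loss ≈ 12022 × 8.784/100 ≈ 1056.
Year 1981: gap = -2.4 × (7.37 - 4.5) = -6.888%, loss ≈ 12022 × 6.888/100 ≈ 828.
Year 1982: gap = -2.4 × (5.46 - 4.5) = -2.304%, loss ≈ 12022 × 2.304/100 ≈ 277.
Total lost output = 1195 + 1056 + 828 + 277 = 3356 billion.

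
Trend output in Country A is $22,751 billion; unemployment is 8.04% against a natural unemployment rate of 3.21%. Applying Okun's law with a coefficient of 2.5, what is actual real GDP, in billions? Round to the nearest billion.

Unemployment gap = 8.04 - 3.21 = 4.83 points, so the output gap is -2.5 × 4.83 = -12.075%.
Actual GDP = 22751 × (1 - 12.075/100) = 22751 × 0.87925 ≈ 20004 billion.

$20,004 billion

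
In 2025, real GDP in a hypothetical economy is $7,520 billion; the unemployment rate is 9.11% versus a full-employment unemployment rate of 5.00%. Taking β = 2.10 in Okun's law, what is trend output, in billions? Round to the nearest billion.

$8,230 billion

Unemployment gap = 9.11 - 5 = 4.11 points, so output gap = -2.1 × 4.11 = -8.631%.
Since Y = Y* × (1 + gap/100), Y* = 7520/0.91369 ≈ 8230 billion.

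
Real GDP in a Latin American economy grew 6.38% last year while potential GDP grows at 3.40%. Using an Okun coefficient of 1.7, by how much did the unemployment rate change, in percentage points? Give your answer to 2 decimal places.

-1.75 percentage points

Growth-rate Okun's law: g_Y = g_Y* - β × Δu, so Δu = (g_Y* - g_Y)/β.
Δu = (3.4 - 6.38)/1.7 = -2.98/1.7 = -1.75 percentage points.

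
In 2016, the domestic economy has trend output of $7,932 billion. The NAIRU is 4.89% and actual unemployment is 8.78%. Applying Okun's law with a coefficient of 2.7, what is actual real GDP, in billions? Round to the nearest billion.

$7,099 billion

Unemployment gap = 8.78 - 4.89 = 3.89 points, so the output gap is -2.7 × 3.89 = -10.503%.
Actual GDP = 7932 × (1 - 10.503/100) = 7932 × 0.89497 ≈ 7099 billion.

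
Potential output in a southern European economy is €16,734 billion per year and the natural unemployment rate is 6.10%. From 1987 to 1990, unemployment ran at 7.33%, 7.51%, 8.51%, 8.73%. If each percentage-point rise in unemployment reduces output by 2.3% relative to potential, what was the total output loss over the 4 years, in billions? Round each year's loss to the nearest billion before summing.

€2,956 billion

Year 1987: gap = -2.3 × (7.33 - 6.1) = -2.829%, loss ≈ 16734 × 2.829/100 ≈ 473.
Year 1988: gap = -2.3 × (7.51 - 6.1) = -3.243%, loss ≈ 16734 × 3.243/100 ≈ 543.
Year 1989: gap = -2.3 × (8.51 - 6.1) = -5.543%, loss ≈ 16734 × 5.543/100 ≈ 928.
Year 1990: gap = -2.3 × (8.73 - 6.1) = -6.049%, loss ≈ 16734 × 6.049/100 ≈ 1012.
Total lost output = 473 + 543 + 928 + 1012 = 2956 billion.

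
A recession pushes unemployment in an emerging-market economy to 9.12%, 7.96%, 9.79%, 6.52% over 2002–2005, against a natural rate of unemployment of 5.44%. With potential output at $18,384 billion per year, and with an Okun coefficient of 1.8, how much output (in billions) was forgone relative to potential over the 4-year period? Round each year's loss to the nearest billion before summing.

Year 2002: gap = -1.8 × (9.12 - 5.44) = -6.624%, loss ≈ 18384 × 6.624/100 ≈ 1218.
Year 2003: gap = -1.8 × (7.96 - 5.44) = -4.536%, loss ≈ 18384 × 4.536/100 ≈ 834.
Year 2004: gap = -1.8 × (9.79 - 5.44) = -7.83%, loss ≈ 18384 × 7.83/100 ≈ 1439.
Year 2005: gap = -1.8 × (6.52 - 5.44) = -1.944%, loss ≈ 18384 × 1.944/100 ≈ 357.
Total lost output = 1218 + 834 + 1439 + 357 = 3848 billion.

$3,848 billion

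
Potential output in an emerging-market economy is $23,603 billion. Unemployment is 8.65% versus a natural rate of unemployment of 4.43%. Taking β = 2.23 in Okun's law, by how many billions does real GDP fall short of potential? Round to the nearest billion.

$2,221 billion

Output gap = -2.23 × (8.65 - 4.43) = -2.23 × 4.22 = -9.4106%.
Actual GDP ≈ 23603 × 0.905894 ≈ 21382 billion, so the shortfall is 23603 - 21382 = 2221 billion.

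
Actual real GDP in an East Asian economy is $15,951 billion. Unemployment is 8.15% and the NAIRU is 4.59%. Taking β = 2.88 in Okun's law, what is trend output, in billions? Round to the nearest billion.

Unemployment gap = 8.15 - 4.59 = 3.56 points, so output gap = -2.88 × 3.56 = -10.2528%.
Since Y = Y* × (1 + gap/100), Y* = 15951/0.897472 ≈ 17773 billion.

$17,773 billion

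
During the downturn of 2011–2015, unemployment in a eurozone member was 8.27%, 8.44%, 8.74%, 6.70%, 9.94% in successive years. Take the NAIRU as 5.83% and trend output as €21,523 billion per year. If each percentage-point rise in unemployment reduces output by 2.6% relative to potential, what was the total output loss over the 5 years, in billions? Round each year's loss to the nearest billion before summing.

Year 2011: gap = -2.6 × (8.27 - 5.83) = -6.344%, loss ≈ 21523 × 6.344/100 ≈ 1365.
Year 2012: gap = -2.6 × (8.44 - 5.83) = -6.786%, loss ≈ 21523 × 6.786/100 ≈ 1461.
Year 2013: gap = -2.6 × (8.74 - 5.83) = -7.566%, loss ≈ 21523 × 7.566/100 ≈ 1628.
Year 2014: gap = -2.6 × (6.7 - 5.83) = -2.262%, loss ≈ 21523 × 2.262/100 ≈ 487.
Year 2015: gap = -2.6 × (9.94 - 5.83) = -10.686%, loss ≈ 21523 × 10.686/100 ≈ 2300.
Total lost output = 1365 + 1461 + 1628 + 487 + 2300 = 7241 billion.

€7,241 billion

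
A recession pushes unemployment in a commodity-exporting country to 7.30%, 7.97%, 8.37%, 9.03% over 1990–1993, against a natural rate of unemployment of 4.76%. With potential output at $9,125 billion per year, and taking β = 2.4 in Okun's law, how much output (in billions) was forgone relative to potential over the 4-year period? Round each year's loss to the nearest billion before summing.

Year 1990: gap = -2.4 × (7.3 - 4.76) = -6.096%, loss ≈ 9125 × 6.096/100 ≈ 556.
Year 1991: gap = -2.4 × (7.97 - 4.76) = -7.704%, loss ≈ 9125 × 7.704/100 ≈ 703.
Year 1992: gap = -2.4 × (8.37 - 4.76) = -8.664%, loss ≈ 9125 × 8.664/100 ≈ 791.
Year 1993: gap = -2.4 × (9.03 - 4.76) = -10.248%, loss ≈ 9125 × 10.248/100 ≈ 935.
Total lost output = 556 + 703 + 791 + 935 = 2985 billion.

$2,985 billion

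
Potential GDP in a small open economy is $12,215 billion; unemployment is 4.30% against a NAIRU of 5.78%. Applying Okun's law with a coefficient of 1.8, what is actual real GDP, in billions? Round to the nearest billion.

$12,540 billion

Unemployment gap = 4.3 - 5.78 = -1.48 points, so the output gap is -1.8 × (-1.48) = 2.664%.
Actual GDP = 12215 × (1 + 2.664/100) = 12215 × 1.02664 ≈ 12540 billion.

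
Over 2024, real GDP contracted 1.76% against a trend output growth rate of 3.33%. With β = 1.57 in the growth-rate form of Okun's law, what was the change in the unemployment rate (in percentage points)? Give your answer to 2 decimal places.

Growth-rate Okun's law: g_Y = g_Y* - β × Δu, so Δu = (g_Y* - g_Y)/β.
Δu = (3.33 + 1.76)/1.57 = 5.09/1.57 = 3.24 percentage points.

3.24 percentage points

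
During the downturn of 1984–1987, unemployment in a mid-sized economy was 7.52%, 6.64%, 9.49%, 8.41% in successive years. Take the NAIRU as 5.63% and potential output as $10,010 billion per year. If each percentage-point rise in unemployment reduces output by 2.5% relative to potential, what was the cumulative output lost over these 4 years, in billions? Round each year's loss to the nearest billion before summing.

$2,388 billion

Year 1984: gap = -2.5 × (7.52 - 5.63) = -4.725%, loss ≈ 10010 × 4.725/100 ≈ 473.
Year 1985: gap = -2.5 × (6.64 - 5.63) = -2.525%, loss ≈ 10010 × 2.525/100 ≈ 253.
Year 1986: gap = -2.5 × (9.49 - 5.63) = -9.65%, loss ≈ 10010 × 9.65/100 ≈ 966.
Year 1987: gap = -2.5 × (8.41 - 5.63) = -6.95%, loss ≈ 10010 × 6.95/100 ≈ 696.
Total lost output = 473 + 253 + 966 + 696 = 2388 billion.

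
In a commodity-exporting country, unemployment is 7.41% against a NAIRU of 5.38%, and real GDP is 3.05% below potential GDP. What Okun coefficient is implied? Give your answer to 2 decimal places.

Okun's law: output gap = -β × (u - u*).
-3.05 = -β × (7.41 - 5.38) = -β × 2.03, so β = 3.05/2.03 = 1.50.

β ≈ 1.50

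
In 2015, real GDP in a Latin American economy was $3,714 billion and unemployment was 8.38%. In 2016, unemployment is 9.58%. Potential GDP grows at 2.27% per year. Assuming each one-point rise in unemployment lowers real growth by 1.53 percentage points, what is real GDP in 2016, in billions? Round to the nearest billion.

Δu = 9.58 - 8.38 = 1.2 points.
Okun's law (growth form): g_Y = g_Y* - β × Δu = 2.27 - 1.53 × (1.20) = 2.27 - 1.836 = 0.434%.
Real GDP in the next year = 3714 × (1 + 0.434/100) = 3714 × 1.00434 ≈ 3730 billion.

$3,730 billion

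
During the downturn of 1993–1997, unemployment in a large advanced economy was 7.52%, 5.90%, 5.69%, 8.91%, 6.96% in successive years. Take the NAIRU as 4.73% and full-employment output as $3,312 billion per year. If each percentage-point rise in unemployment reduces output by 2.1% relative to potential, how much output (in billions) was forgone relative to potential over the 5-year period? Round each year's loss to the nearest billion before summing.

$788 billion

Year 1993: gap = -2.1 × (7.52 - 4.73) = -5.859%, loss ≈ 3312 × 5.859/100 ≈ 194.
Year 1994: gap = -2.1 × (5.9 - 4.73) = -2.457%, loss ≈ 3312 × 2.457/100 ≈ 81.
Year 1995: gap = -2.1 × (5.69 - 4.73) = -2.016%, loss ≈ 3312 × 2.016/100 ≈ 67.
Year 1996: gap = -2.1 × (8.91 - 4.73) = -8.778%, loss ≈ 3312 × 8.778/100 ≈ 291.
Year 1997: gap = -2.1 × (6.96 - 4.73) = -4.683%, loss ≈ 3312 × 4.683/100 ≈ 155.
Total lost output = 194 + 81 + 67 + 291 + 155 = 788 billion.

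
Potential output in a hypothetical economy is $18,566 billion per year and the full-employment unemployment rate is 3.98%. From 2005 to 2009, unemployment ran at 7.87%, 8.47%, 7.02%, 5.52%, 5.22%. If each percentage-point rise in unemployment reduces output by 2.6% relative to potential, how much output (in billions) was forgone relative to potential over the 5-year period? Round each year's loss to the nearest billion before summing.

$6,854 billion

Year 2005: gap = -2.6 × (7.87 - 3.98) = -10.114%, loss ≈ 18566 × 10.114/100 ≈ 1878.
Year 2006: gap = -2.6 × (8.47 - 3.98) = -11.674%, loss ≈ 18566 × 11.674/100 ≈ 2167.
Year 2007: gap = -2.6 × (7.02 - 3.98) = -7.904%, loss ≈ 18566 × 7.904/100 ≈ 1467.
Year 2008: gap = -2.6 × (5.52 - 3.98) = -4.004%, loss ≈ 18566 × 4.004/100 ≈ 743.
Year 2009: gap = -2.6 × (5.22 - 3.98) = -3.224%, loss ≈ 18566 × 3.224/100 ≈ 599.
Total lost output = 1878 + 2167 + 1467 + 743 + 599 = 6854 billion.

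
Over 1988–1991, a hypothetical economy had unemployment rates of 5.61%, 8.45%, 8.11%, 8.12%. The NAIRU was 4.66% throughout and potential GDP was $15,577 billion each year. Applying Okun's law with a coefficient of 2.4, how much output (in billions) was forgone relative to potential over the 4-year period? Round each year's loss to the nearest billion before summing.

Year 1988: gap = -2.4 × (5.61 - 4.66) = -2.28%, loss ≈ 15577 × 2.28/100 ≈ 355.
Year 1989: gap = -2.4 × (8.45 - 4.66) = -9.096%, loss ≈ 15577 × 9.096/100 ≈ 1417.
Year 1990: gap = -2.4 × (8.11 - 4.66) = -8.28%, loss ≈ 15577 × 8.28/100 ≈ 1290.
Year 1991: gap = -2.4 × (8.12 - 4.66) = -8.304%, loss ≈ 15577 × 8.304/100 ≈ 1294.
Total lost output = 355 + 1417 + 1290 + 1294 = 4356 billion.

$4,356 billion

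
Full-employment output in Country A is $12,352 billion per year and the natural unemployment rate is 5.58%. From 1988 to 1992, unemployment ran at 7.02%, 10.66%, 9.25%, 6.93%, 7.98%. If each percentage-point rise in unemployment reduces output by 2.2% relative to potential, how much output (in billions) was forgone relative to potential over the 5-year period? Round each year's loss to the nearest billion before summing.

$3,787 billion

Year 1988: gap = -2.2 × (7.02 - 5.58) = -3.168%, loss ≈ 12352 × 3.168/100 ≈ 391.
Year 1989: gap = -2.2 × (10.66 - 5.58) = -11.176%, loss ≈ 12352 × 11.176/100 ≈ 1380.
Year 1990: gap = -2.2 × (9.25 - 5.58) = -8.074%, loss ≈ 12352 × 8.074/100 ≈ 997.
Year 1991: gap = -2.2 × (6.93 - 5.58) = -2.97%, loss ≈ 12352 × 2.97/100 ≈ 367.
Year 1992: gap = -2.2 × (7.98 - 5.58) = -5.28%, loss ≈ 12352 × 5.28/100 ≈ 652.
Total lost output = 391 + 1380 + 997 + 367 + 652 = 3787 billion.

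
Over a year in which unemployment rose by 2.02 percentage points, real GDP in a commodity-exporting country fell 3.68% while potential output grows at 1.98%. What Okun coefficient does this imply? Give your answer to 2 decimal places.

Growth form: g_Y = g_Y* - β × Δu, so β = (g_Y* - g_Y)/Δu.
β = (1.98 + 3.68)/2.02 = 5.66/2.02 = 2.80.

β ≈ 2.80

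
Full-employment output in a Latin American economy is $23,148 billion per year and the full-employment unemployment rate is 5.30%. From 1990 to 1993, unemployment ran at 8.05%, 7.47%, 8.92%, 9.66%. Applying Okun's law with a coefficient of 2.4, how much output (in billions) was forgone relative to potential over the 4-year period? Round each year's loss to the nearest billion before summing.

$7,167 billion

Year 1990: gap = -2.4 × (8.05 - 5.3) = -6.6%, loss ≈ 23148 × 6.6/100 ≈ 1528.
Year 1991: gap = -2.4 × (7.47 - 5.3) = -5.208%, loss ≈ 23148 × 5.208/100 ≈ 1206.
Year 1992: gap = -2.4 × (8.92 - 5.3) = -8.688%, loss ≈ 23148 × 8.688/100 ≈ 2011.
Year 1993: gap = -2.4 × (9.66 - 5.3) = -10.464%, loss ≈ 23148 × 10.464/100 ≈ 2422.
Total lost output = 1528 + 1206 + 2011 + 2422 = 7167 billion.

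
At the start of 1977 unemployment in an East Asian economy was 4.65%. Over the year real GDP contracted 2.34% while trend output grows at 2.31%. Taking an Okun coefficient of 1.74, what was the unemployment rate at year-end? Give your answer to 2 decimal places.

Growth-rate Okun's law: g_Y = g_Y* - β × Δu, so Δu = (g_Y* - g_Y)/β.
Δu = (2.31 + 2.34)/1.74 = 4.65/1.74 = 2.67 percentage points.
Year-end unemployment = 4.65 + 2.67 = 7.32%.

7.32%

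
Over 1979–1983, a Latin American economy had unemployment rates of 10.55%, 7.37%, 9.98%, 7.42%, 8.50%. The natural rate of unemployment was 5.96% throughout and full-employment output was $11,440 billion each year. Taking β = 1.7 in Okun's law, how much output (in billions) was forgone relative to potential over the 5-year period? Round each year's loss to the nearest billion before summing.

$2,727 billion

Year 1979: gap = -1.7 × (10.55 - 5.96) = -7.803%, loss ≈ 11440 × 7.803/100 ≈ 893.
Year 1980: gap = -1.7 × (7.37 - 5.96) = -2.397%, loss ≈ 11440 × 2.397/100 ≈ 274.
Year 1981: gap = -1.7 × (9.98 - 5.96) = -6.834%, loss ≈ 11440 × 6.834/100 ≈ 782.
Year 1982: gap = -1.7 × (7.42 - 5.96) = -2.482%, loss ≈ 11440 × 2.482/100 ≈ 284.
Year 1983: gap = -1.7 × (8.5 - 5.96) = -4.318%, loss ≈ 11440 × 4.318/100 ≈ 494.
Total lost output = 893 + 274 + 782 + 284 + 494 = 2727 billion.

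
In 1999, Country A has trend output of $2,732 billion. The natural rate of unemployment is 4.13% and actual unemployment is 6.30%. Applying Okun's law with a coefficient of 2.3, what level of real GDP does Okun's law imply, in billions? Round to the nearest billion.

$2,596 billion

Unemployment gap = 6.3 - 4.13 = 2.17 points, so the output gap is -2.3 × 2.17 = -4.991%.
Actual GDP = 2732 × (1 - 4.991/100) = 2732 × 0.95009 ≈ 2596 billion.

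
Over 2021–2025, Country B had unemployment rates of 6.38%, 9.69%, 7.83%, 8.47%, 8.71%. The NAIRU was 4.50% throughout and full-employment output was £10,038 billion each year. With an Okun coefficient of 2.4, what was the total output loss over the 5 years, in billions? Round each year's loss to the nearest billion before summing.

Year 2021: gap = -2.4 × (6.38 - 4.5) = -4.512%, loss ≈ 10038 × 4.512/100 ≈ 453.
Year 2022: gap = -2.4 × (9.69 - 4.5) = -12.456%, loss ≈ 10038 × 12.456/100 ≈ 1250.
Year 2023: gap = -2.4 × (7.83 - 4.5) = -7.992%, loss ≈ 10038 × 7.992/100 ≈ 802.
Year 2024: gap = -2.4 × (8.47 - 4.5) = -9.528%, loss ≈ 10038 × 9.528/100 ≈ 956.
Year 2025: gap = -2.4 × (8.71 - 4.5) = -10.104%, loss ≈ 10038 × 10.104/100 ≈ 1014.
Total lost output = 453 + 1250 + 802 + 956 + 1014 = 4475 billion.

£4,475 billion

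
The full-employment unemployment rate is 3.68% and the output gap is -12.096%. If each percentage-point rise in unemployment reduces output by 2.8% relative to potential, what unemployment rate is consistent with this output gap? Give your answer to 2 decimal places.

From Okun's law, u - u* = -(output gap)/β = -(-12.096)/2.8 = 4.32 points.
So u = 3.68 + 4.32 = 8.00%.

8.00%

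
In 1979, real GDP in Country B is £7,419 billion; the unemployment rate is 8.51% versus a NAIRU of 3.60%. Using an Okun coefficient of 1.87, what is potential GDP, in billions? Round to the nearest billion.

£8,169 billion

Unemployment gap = 8.51 - 3.6 = 4.91 points, so output gap = -1.87 × 4.91 = -9.1817%.
Since Y = Y* × (1 + gap/100), Y* = 7419/0.908183 ≈ 8169 billion.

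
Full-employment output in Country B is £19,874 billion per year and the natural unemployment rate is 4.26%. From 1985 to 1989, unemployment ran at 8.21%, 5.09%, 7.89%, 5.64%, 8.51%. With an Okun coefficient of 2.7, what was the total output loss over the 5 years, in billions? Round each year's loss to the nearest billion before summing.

Year 1985: gap = -2.7 × (8.21 - 4.26) = -10.665%, loss ≈ 19874 × 10.665/100 ≈ 2120.
Year 1986: gap = -2.7 × (5.09 - 4.26) = -2.241%, loss ≈ 19874 × 2.241/100 ≈ 445.
Year 1987: gap = -2.7 × (7.89 - 4.26) = -9.801%, loss ≈ 19874 × 9.801/100 ≈ 1948.
Year 1988: gap = -2.7 × (5.64 - 4.26) = -3.726%, loss ≈ 19874 × 3.726/100 ≈ 741.
Year 1989: gap = -2.7 × (8.51 - 4.26) = -11.475%, loss ≈ 19874 × 11.475/100 ≈ 2281.
Total lost output = 2120 + 445 + 1948 + 741 + 2281 = 7535 billion.

£7,535 billion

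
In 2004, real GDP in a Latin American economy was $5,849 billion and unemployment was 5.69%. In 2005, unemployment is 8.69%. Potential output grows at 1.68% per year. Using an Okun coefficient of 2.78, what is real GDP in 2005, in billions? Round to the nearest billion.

$5,459 billion

Δu = 8.69 - 5.69 = 3 points.
Okun's law (growth form): g_Y = g_Y* - β × Δu = 1.68 - 2.78 × (3.00) = 1.68 - 8.34 = -6.66%.
Real GDP in the next year = 5849 × (1 - 6.66/100) = 5849 × 0.9334 ≈ 5459 billion.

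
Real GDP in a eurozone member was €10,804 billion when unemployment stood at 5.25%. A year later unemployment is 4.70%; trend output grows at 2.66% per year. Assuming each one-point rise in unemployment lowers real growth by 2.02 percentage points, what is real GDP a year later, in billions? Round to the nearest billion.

Δu = 4.7 - 5.25 = -0.55 points.
Okun's law (growth form): g_Y = g_Y* - β × Δu = 2.66 - 2.02 × (-0.55) = 2.66 + 1.111 = 3.771%.
Real GDP in the next year = 10804 × (1 + 3.771/100) = 10804 × 1.03771 ≈ 11211 billion.

€11,211 billion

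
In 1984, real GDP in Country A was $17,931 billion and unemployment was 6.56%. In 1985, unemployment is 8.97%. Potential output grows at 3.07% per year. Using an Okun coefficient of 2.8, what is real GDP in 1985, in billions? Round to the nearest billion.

$17,271 billion

Δu = 8.97 - 6.56 = 2.41 points.
Okun's law (growth form): g_Y = g_Y* - β × Δu = 3.07 - 2.8 × (2.41) = 3.07 - 6.748 = -3.678%.
Real GDP in the next year = 17931 × (1 - 3.678/100) = 17931 × 0.96322 ≈ 17271 billion.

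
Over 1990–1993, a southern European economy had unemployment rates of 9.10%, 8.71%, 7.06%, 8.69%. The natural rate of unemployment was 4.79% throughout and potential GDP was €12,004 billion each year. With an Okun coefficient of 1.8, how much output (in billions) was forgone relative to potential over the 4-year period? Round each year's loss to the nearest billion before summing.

Year 1990: gap = -1.8 × (9.1 - 4.79) = -7.758%, loss ≈ 12004 × 7.758/100 ≈ 931.
Year 1991: gap = -1.8 × (8.71 - 4.79) = -7.056%, loss ≈ 12004 × 7.056/100 ≈ 847.
Year 1992: gap = -1.8 × (7.06 - 4.79) = -4.086%, loss ≈ 12004 × 4.086/100 ≈ 490.
Year 1993: gap = -1.8 × (8.69 - 4.79) = -7.02%, loss ≈ 12004 × 7.02/100 ≈ 843.
Total lost output = 931 + 847 + 490 + 843 = 3111 billion.

€3,111 billion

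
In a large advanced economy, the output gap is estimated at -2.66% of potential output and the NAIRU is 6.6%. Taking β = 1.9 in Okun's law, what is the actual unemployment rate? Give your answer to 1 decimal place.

8.0%

From Okun's law, u - u* = -(output gap)/β = -(-2.66)/1.9 = 1.4 points.
So u = 6.6 + 1.4 = 8.0%.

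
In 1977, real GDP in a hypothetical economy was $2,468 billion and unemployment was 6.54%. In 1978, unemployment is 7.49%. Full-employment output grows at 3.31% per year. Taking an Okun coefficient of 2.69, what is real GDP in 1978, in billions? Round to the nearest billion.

$2,487 billion

Δu = 7.49 - 6.54 = 0.95 points.
Okun's law (growth form): g_Y = g_Y* - β × Δu = 3.31 - 2.69 × (0.95) = 3.31 - 2.5555 = 0.7545%.
Real GDP in the next year = 2468 × (1 + 0.7545/100) = 2468 × 1.007545 ≈ 2487 billion.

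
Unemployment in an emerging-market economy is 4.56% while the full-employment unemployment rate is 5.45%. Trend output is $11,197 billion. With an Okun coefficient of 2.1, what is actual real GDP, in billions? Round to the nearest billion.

$11,406 billion

Unemployment gap = 4.56 - 5.45 = -0.89 points, so the output gap is -2.1 × (-0.89) = 1.869%.
Actual GDP = 11197 × (1 + 1.869/100) = 11197 × 1.01869 ≈ 11406 billion.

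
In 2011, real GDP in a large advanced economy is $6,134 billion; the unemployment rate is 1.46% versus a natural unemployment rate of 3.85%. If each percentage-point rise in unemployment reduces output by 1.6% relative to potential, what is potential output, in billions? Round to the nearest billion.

$5,908 billion

Unemployment gap = 1.46 - 3.85 = -2.39 points, so output gap = -1.6 × (-2.39) = 3.824%.
Since Y = Y* × (1 + gap/100), Y* = 6134/1.03824 ≈ 5908 billion.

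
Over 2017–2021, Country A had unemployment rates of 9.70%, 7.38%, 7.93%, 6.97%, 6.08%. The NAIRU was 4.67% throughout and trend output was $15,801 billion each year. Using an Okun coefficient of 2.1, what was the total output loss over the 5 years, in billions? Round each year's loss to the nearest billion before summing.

$4,881 billion

Year 2017: gap = -2.1 × (9.7 - 4.67) = -10.563%, loss ≈ 15801 × 10.563/100 ≈ 1669.
Year 2018: gap = -2.1 × (7.38 - 4.67) = -5.691%, loss ≈ 15801 × 5.691/100 ≈ 899.
Year 2019: gap = -2.1 × (7.93 - 4.67) = -6.846%, loss ≈ 15801 × 6.846/100 ≈ 1082.
Year 2020: gap = -2.1 × (6.97 - 4.67) = -4.83%, loss ≈ 15801 × 4.83/100 ≈ 763.
Year 2021: gap = -2.1 × (6.08 - 4.67) = -2.961%, loss ≈ 15801 × 2.961/100 ≈ 468.
Total lost output = 1669 + 899 + 1082 + 763 + 468 = 4881 billion.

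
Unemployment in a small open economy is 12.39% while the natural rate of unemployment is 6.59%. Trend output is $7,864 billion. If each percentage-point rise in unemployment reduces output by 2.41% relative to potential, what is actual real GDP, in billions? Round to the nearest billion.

Unemployment gap = 12.39 - 6.59 = 5.8 points, so the output gap is -2.41 × 5.8 = -13.978%.
Actual GDP = 7864 × (1 - 13.978/100) = 7864 × 0.86022 ≈ 6765 billion.

$6,765 billion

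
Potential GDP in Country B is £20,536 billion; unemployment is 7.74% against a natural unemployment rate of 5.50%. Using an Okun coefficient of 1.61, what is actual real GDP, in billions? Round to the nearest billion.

£19,795 billion

Unemployment gap = 7.74 - 5.5 = 2.24 points, so the output gap is -1.61 × 2.24 = -3.6064%.
Actual GDP = 20536 × (1 - 3.6064/100) = 20536 × 0.963936 ≈ 19795 billion.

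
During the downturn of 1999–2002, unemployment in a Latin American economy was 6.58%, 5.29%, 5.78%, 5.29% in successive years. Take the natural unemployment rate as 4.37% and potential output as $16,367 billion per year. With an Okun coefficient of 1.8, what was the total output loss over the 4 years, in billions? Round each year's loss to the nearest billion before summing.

$1,608 billion

Year 1999: gap = -1.8 × (6.58 - 4.37) = -3.978%, loss ≈ 16367 × 3.978/100 ≈ 651.
Year 2000: gap = -1.8 × (5.29 - 4.37) = -1.656%, loss ≈ 16367 × 1.656/100 ≈ 271.
Year 2001: gap = -1.8 × (5.78 - 4.37) = -2.538%, loss ≈ 16367 × 2.538/100 ≈ 415.
Year 2002: gap = -1.8 × (5.29 - 4.37) = -1.656%, loss ≈ 16367 × 1.656/100 ≈ 271.
Total lost output = 651 + 271 + 415 + 271 = 1608 billion.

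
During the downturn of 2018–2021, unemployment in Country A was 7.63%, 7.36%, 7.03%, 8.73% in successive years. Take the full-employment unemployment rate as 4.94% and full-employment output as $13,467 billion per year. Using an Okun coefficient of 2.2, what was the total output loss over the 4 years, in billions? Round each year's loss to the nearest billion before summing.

$3,256 billion

Year 2018: gap = -2.2 × (7.63 - 4.94) = -5.918%, loss ≈ 13467 × 5.918/100 ≈ 797.
Year 2019: gap = -2.2 × (7.36 - 4.94) = -5.324%, loss ≈ 13467 × 5.324/100 ≈ 717.
Year 2020: gap = -2.2 × (7.03 - 4.94) = -4.598%, loss ≈ 13467 × 4.598/100 ≈ 619.
Year 2021: gap = -2.2 × (8.73 - 4.94) = -8.338%, loss ≈ 13467 × 8.338/100 ≈ 1123.
Total lost output = 797 + 717 + 619 + 1123 = 3256 billion.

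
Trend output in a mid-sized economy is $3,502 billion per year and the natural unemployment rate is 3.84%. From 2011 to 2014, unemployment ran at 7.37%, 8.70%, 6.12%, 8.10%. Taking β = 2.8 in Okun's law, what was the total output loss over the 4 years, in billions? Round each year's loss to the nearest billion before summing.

$1,465 billion

Year 2011: gap = -2.8 × (7.37 - 3.84) = -9.884%, loss ≈ 3502 × 9.884/100 ≈ 346.
Year 2012: gap = -2.8 × (8.7 - 3.84) = -13.608%, loss ≈ 3502 × 13.608/100 ≈ 477.
Year 2013: gap = -2.8 × (6.12 - 3.84) = -6.384%, loss ≈ 3502 × 6.384/100 ≈ 224.
Year 2014: gap = -2.8 × (8.1 - 3.84) = -11.928%, loss ≈ 3502 × 11.928/100 ≈ 418.
Total lost output = 346 + 477 + 224 + 418 = 1465 billion.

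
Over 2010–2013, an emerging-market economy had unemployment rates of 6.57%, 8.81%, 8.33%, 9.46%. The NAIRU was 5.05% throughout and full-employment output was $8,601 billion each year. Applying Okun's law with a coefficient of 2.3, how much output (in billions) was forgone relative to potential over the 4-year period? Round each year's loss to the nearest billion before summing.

Year 2010: gap = -2.3 × (6.57 - 5.05) = -3.496%, loss ≈ 8601 × 3.496/100 ≈ 301.
Year 2011: gap = -2.3 × (8.81 - 5.05) = -8.648%, loss ≈ 8601 × 8.648/100 ≈ 744.
Year 2012: gap = -2.3 × (8.33 - 5.05) = -7.544%, loss ≈ 8601 × 7.544/100 ≈ 649.
Year 2013: gap = -2.3 × (9.46 - 5.05) = -10.143%, loss ≈ 8601 × 10.143/100 ≈ 872.
Total lost output = 301 + 744 + 649 + 872 = 2566 billion.

$2,566 billion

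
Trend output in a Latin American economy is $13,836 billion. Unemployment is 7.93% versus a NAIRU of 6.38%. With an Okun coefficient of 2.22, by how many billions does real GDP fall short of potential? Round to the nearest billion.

$476 billion

Output gap = -2.22 × (7.93 - 6.38) = -2.22 × 1.55 = -3.441%.
Actual GDP ≈ 13836 × 0.96559 ≈ 13360 billion, so the shortfall is 13836 - 13360 = 476 billion.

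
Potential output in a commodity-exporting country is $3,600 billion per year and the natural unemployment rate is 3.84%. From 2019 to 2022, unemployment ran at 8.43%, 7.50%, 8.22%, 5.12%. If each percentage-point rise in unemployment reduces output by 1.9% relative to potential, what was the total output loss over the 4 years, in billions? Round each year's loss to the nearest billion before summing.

Year 2019: gap = -1.9 × (8.43 - 3.84) = -8.721%, loss ≈ 3600 × 8.721/100 ≈ 314.
Year 2020: gap = -1.9 × (7.5 - 3.84) = -6.954%, loss ≈ 3600 × 6.954/100 ≈ 250.
Year 2021: gap = -1.9 × (8.22 - 3.84) = -8.322%, loss ≈ 3600 × 8.322/100 ≈ 300.
Year 2022: gap = -1.9 × (5.12 - 3.84) = -2.432%, loss ≈ 3600 × 2.432/100 ≈ 88.
Total lost output = 314 + 250 + 300 + 88 = 952 billion.

$952 billion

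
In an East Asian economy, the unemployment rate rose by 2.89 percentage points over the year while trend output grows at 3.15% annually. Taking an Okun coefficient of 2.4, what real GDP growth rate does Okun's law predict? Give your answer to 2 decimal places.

-3.79%

Growth-rate Okun's law: g_Y = g_Y* - β × Δu.
g_Y = 3.15 - 2.4 × (2.89) = 3.15 - 6.936 = -3.786%, i.e. -3.79% to 2 d.p.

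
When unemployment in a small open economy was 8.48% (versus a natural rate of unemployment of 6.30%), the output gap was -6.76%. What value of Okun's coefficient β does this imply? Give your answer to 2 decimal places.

β ≈ 3.10

Okun's law: output gap = -β × (u - u*).
-6.76 = -β × (8.48 - 6.3) = -β × 2.18, so β = 6.76/2.18 = 3.10.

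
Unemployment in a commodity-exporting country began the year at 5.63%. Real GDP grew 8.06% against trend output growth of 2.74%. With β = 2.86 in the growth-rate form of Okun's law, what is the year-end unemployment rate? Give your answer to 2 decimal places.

3.77%

Growth-rate Okun's law: g_Y = g_Y* - β × Δu, so Δu = (g_Y* - g_Y)/β.
Δu = (2.74 - 8.06)/2.86 = -5.32/2.86 = -1.86 percentage points.
Year-end unemployment = 5.63 - 1.86 = 3.77%.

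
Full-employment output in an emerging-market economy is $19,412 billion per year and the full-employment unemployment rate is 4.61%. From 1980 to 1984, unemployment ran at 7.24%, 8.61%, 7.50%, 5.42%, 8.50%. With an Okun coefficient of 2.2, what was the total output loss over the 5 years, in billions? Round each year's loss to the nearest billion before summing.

Year 1980: gap = -2.2 × (7.24 - 4.61) = -5.786%, loss ≈ 19412 × 5.786/100 ≈ 1123.
Year 1981: gap = -2.2 × (8.61 - 4.61) = -8.8%, loss ≈ 19412 × 8.8/100 ≈ 1708.
Year 1982: gap = -2.2 × (7.5 - 4.61) = -6.358%, loss ≈ 19412 × 6.358/100 ≈ 1234.
Year 1983: gap = -2.2 × (5.42 - 4.61) = -1.782%, loss ≈ 19412 × 1.782/100 ≈ 346.
Year 1984: gap = -2.2 × (8.5 - 4.61) = -8.558%, loss ≈ 19412 × 8.558/100 ≈ 1661.
Total lost output = 1123 + 1708 + 1234 + 346 + 1661 = 6072 billion.

$6,072 billion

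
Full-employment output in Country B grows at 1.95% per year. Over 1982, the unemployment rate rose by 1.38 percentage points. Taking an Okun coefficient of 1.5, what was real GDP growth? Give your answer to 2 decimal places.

Growth-rate Okun's law: g_Y = g_Y* - β × Δu.
g_Y = 1.95 - 1.5 × (1.38) = 1.95 - 2.07 = -0.12%, i.e. -0.12% to 2 d.p.

-0.12%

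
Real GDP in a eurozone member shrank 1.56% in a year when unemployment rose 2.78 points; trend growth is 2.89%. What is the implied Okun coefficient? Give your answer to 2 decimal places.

Growth form: g_Y = g_Y* - β × Δu, so β = (g_Y* - g_Y)/Δu.
β = (2.89 + 1.56)/2.78 = 4.45/2.78 = 1.60.

β ≈ 1.60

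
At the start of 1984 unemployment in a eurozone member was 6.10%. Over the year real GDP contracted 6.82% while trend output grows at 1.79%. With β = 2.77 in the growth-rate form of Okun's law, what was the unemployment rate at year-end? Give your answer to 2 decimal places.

Growth-rate Okun's law: g_Y = g_Y* - β × Δu, so Δu = (g_Y* - g_Y)/β.
Δu = (1.79 + 6.82)/2.77 = 8.61/2.77 = 3.11 percentage points.
Year-end unemployment = 6.1 + 3.11 = 9.21%.

9.21%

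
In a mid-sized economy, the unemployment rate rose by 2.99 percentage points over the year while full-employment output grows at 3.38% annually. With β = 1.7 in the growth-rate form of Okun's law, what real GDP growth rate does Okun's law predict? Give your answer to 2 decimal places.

-1.70%

Growth-rate Okun's law: g_Y = g_Y* - β × Δu.
g_Y = 3.38 - 1.7 × (2.99) = 3.38 - 5.083 = -1.703%, i.e. -1.70% to 2 d.p.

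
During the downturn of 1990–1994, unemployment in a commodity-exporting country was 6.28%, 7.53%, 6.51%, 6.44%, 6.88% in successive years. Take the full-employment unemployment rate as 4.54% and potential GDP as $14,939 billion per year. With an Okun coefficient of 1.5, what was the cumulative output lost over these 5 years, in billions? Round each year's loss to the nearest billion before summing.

$2,451 billion

Year 1990: gap = -1.5 × (6.28 - 4.54) = -2.61%, loss ≈ 14939 × 2.61/100 ≈ 390.
Year 1991: gap = -1.5 × (7.53 - 4.54) = -4.485%, loss ≈ 14939 × 4.485/100 ≈ 670.
Year 1992: gap = -1.5 × (6.51 - 4.54) = -2.955%, loss ≈ 14939 × 2.955/100 ≈ 441.
Year 1993: gap = -1.5 × (6.44 - 4.54) = -2.85%, loss ≈ 14939 × 2.85/100 ≈ 426.
Year 1994: gap = -1.5 × (6.88 - 4.54) = -3.51%, loss ≈ 14939 × 3.51/100 ≈ 524.
Total lost output = 390 + 670 + 441 + 426 + 524 = 2451 billion.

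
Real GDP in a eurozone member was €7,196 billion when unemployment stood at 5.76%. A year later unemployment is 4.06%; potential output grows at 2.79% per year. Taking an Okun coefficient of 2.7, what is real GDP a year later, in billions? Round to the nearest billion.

Δu = 4.06 - 5.76 = -1.7 points.
Okun's law (growth form): g_Y = g_Y* - β × Δu = 2.79 - 2.7 × (-1.70) = 2.79 + 4.59 = 7.38%.
Real GDP in the next year = 7196 × (1 + 7.38/100) = 7196 × 1.0738 ≈ 7727 billion.

€7,727 billion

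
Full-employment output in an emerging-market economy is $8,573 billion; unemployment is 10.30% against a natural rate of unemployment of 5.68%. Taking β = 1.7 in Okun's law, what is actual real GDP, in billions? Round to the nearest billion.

$7,900 billion

Unemployment gap = 10.3 - 5.68 = 4.62 points, so the output gap is -1.7 × 4.62 = -7.854%.
Actual GDP = 8573 × (1 - 7.854/100) = 8573 × 0.92146 ≈ 7900 billion.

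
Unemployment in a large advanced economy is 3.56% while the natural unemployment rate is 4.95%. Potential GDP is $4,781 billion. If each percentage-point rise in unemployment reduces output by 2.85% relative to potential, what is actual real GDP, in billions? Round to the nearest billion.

Unemployment gap = 3.56 - 4.95 = -1.39 points, so the output gap is -2.85 × (-1.39) = 3.9615%.
Actual GDP = 4781 × (1 + 3.9615/100) = 4781 × 1.039615 ≈ 4970 billion.

$4,970 billion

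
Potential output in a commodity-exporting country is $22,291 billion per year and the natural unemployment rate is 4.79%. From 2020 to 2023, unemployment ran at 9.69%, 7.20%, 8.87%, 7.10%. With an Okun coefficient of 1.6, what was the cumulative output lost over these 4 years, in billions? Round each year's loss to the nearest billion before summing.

Year 2020: gap = -1.6 × (9.69 - 4.79) = -7.84%, loss ≈ 22291 × 7.84/100 ≈ 1748.
Year 2021: gap = -1.6 × (7.2 - 4.79) = -3.856%, loss ≈ 22291 × 3.856/100 ≈ 860.
Year 2022: gap = -1.6 × (8.87 - 4.79) = -6.528%, loss ≈ 22291 × 6.528/100 ≈ 1455.
Year 2023: gap = -1.6 × (7.1 - 4.79) = -3.696%, loss ≈ 22291 × 3.696/100 ≈ 824.
Total lost output = 1748 + 860 + 1455 + 824 = 4887 billion.

$4,887 billion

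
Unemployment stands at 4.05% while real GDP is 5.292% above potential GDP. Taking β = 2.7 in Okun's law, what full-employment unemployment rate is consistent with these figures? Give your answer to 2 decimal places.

From Okun's law, u - u* = -(output gap)/β = -(5.292)/2.7 = -1.96 points.
So u* = 4.05 + 1.96 = 6.01%.

6.01%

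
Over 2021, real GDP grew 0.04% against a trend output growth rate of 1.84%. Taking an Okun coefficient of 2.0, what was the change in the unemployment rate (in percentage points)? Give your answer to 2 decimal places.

0.90 percentage points

Growth-rate Okun's law: g_Y = g_Y* - β × Δu, so Δu = (g_Y* - g_Y)/β.
Δu = (1.84 - 0.04)/2.0 = 1.8/2.0 = 0.90 percentage points.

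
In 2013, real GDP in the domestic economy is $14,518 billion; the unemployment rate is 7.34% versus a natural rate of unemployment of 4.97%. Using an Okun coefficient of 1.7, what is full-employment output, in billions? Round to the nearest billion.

$15,127 billion

Unemployment gap = 7.34 - 4.97 = 2.37 points, so output gap = -1.7 × 2.37 = -4.029%.
Since Y = Y* × (1 + gap/100), Y* = 14518/0.95971 ≈ 15127 billion.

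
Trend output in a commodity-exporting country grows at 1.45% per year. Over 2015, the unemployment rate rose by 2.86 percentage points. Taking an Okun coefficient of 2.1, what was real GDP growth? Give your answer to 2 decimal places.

-4.56%

Growth-rate Okun's law: g_Y = g_Y* - β × Δu.
g_Y = 1.45 - 2.1 × (2.86) = 1.45 - 6.006 = -4.556%, i.e. -4.56% to 2 d.p.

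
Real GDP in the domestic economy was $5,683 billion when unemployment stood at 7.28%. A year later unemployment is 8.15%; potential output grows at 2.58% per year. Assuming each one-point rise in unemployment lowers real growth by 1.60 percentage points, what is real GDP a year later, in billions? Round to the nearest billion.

$5,751 billion

Δu = 8.15 - 7.28 = 0.87 points.
Okun's law (growth form): g_Y = g_Y* - β × Δu = 2.58 - 1.60 × (0.87) = 2.58 - 1.392 = 1.188%.
Real GDP in the next year = 5683 × (1 + 1.188/100) = 5683 × 1.01188 ≈ 5751 billion.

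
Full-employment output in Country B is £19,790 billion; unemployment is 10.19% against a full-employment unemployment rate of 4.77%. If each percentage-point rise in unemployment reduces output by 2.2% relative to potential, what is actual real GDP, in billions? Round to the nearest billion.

£17,430 billion

Unemployment gap = 10.19 - 4.77 = 5.42 points, so the output gap is -2.2 × 5.42 = -11.924%.
Actual GDP = 19790 × (1 - 11.924/100) = 19790 × 0.88076 ≈ 17430 billion.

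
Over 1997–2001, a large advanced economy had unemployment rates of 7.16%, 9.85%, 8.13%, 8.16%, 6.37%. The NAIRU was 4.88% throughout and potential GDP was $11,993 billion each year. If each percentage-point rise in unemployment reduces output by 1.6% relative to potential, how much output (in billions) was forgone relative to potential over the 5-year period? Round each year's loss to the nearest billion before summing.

Year 1997: gap = -1.6 × (7.16 - 4.88) = -3.648%, loss ≈ 11993 × 3.648/100 ≈ 438.
Year 1998: gap = -1.6 × (9.85 - 4.88) = -7.952%, loss ≈ 11993 × 7.952/100 ≈ 954.
Year 1999: gap = -1.6 × (8.13 - 4.88) = -5.2%, loss ≈ 11993 × 5.2/100 ≈ 624.
Year 2000: gap = -1.6 × (8.16 - 4.88) = -5.248%, loss ≈ 11993 × 5.248/100 ≈ 629.
Year 2001: gap = -1.6 × (6.37 - 4.88) = -2.384%, loss ≈ 11993 × 2.384/100 ≈ 286.
Total lost output = 438 + 954 + 624 + 629 + 286 = 2931 billion.

$2,931 billion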